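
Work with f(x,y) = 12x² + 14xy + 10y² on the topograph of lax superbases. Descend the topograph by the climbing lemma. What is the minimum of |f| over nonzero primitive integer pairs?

translate: b→-10 (≡14 mod 24), so (12,14,10)→(12,-10,8)
flip: (12,-10,8)→(8,10,12)
translate: b→-6 (≡10 mod 16), so (8,10,12)→(8,-6,10)
reduced (well bottom): (8,-6,10) with a≤c, −a<b≤a
well minimum = a = 8

8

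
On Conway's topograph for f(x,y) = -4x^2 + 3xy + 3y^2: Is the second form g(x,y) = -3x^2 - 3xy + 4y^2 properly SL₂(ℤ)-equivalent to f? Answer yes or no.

D₁ = 57, D₂ = 57
river cycle of f (length 6): (3, 3, -4), (-4, 5, 2), (2, 7, -1), (-1, 7, 2), (2, 5, -4), (-4, 3, 3)
river cycle of g (length 6): (4, 3, -3), (-3, 3, 4), (4, 5, -2), (-2, 7, 1), (1, 7, -2), (-2, 5, 4)
cycles differ ⇒ inequivalent

no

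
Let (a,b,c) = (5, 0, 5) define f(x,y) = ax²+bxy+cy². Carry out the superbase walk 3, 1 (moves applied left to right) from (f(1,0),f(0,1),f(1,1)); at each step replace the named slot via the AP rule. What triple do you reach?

start (5,5,10) = (f(1,0),f(0,1),f(1,1))
replace slot 3: 2·(5+5) − 10 = 10 → (5,5,10)
replace slot 1: 2·(5+10) − 5 = 25 → (25,5,10)

25,5,10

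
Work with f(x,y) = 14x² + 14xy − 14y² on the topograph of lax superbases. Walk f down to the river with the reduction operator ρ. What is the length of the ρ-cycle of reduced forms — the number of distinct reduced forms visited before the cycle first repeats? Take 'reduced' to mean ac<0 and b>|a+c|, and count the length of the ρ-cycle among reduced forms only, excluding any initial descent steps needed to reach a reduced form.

D = 980, ⌊√D⌋ = 31
river: ρ → (-14,14,14)
river: ρ → (14,14,-14)
ρ-cycle length = 2 (tail of 0 descent steps not counted)

2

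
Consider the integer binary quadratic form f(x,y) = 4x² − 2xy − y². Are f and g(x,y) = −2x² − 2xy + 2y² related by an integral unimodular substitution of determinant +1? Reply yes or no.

D₁ = 20, D₂ = 20
river cycle of f (length 2): (-1, 4, 1), (1, 4, -1)
river cycle of g (length 2): (2, 2, -2), (-2, 2, 2)
cycles differ ⇒ inequivalent

no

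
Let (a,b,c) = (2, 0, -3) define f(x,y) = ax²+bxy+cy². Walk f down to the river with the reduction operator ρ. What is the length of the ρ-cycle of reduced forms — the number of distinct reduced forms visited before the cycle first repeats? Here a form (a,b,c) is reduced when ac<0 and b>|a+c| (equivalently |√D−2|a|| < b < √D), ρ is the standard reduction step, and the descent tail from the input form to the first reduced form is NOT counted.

D = 24, ⌊√D⌋ = 4
descent: ρ → (-3,0,2)
descent: ρ → (2,4,-1)  [lands on river]
river: ρ → (-1,4,2)
ρ-cycle length = 2 (tail of 2 descent steps not counted)

2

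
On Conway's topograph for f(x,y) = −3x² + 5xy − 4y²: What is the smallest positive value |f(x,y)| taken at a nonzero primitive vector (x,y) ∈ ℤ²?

translate: b→1 (≡-5 mod 6), so (3,-5,4)→(3,1,2)
flip: (3,1,2)→(2,-1,3)
reduced (well bottom): (2,-1,3) with a≤c, −a<b≤a
well minimum |f| = |-2| = 2 (negative-definite)

2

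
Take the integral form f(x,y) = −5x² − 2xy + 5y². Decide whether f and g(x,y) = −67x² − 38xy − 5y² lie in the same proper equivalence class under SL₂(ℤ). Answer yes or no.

D₁ = 104, D₂ = 104
river cycle of f (length 6): (5, 2, -5), (-5, 8, 2), (2, 8, -5), (-5, 2, 5), (5, 8, -2), (-2, 8, 5)
river cycle of g (length 6): (-5, 8, 2), (2, 8, -5), (-5, 2, 5), (5, 8, -2), (-2, 8, 5), (5, 2, -5)
cycles coincide ⇒ equivalent

yes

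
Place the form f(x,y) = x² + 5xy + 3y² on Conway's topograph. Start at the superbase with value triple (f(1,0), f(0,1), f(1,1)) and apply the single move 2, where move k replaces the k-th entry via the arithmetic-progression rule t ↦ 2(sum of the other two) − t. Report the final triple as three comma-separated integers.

start (1,3,9) = (f(1,0),f(0,1),f(1,1))
replace slot 2: 2·(1+9) − 3 = 17 → (1,17,9)

1,17,9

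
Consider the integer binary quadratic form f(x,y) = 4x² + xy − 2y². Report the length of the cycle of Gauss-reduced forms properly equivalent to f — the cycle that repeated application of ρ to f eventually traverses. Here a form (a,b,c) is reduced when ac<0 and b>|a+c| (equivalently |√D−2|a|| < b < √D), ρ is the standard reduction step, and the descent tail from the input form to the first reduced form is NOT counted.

D = 33, ⌊√D⌋ = 5
descent: ρ → (-2,3,3)  [lands on river]
river: ρ → (3,3,-2)
river: ρ → (-2,5,1)
river: ρ → (1,5,-2)
ρ-cycle length = 4 (tail of 1 descent step not counted)

4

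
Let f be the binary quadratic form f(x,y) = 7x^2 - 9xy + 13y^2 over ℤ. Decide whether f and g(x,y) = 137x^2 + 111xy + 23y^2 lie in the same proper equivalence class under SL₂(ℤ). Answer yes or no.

D₁ = -283, D₂ = -283
f: translate: b→5 (≡-9 mod 14), so (7,-9,13)→(7,5,11)
f: reduced (well bottom): (7,5,11) with a≤c, −a<b≤a
g: flip: (137,111,23)→(23,-111,137)
g: translate: b→-19 (≡-111 mod 46), so (23,-111,137)→(23,-19,7)
g: flip: (23,-19,7)→(7,19,23)
g: translate: b→5 (≡19 mod 14), so (7,19,23)→(7,5,11)
g: reduced (well bottom): (7,5,11) with a≤c, −a<b≤a
reduced forms (7, 5, 11) vs (7, 5, 11) ⇒ equivalent

yes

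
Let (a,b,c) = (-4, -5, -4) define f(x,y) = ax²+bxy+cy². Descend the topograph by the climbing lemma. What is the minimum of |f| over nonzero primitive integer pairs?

translate: b→-3 (≡5 mod 8), so (4,5,4)→(4,-3,3)
flip: (4,-3,3)→(3,3,4)
reduced (well bottom): (3,3,4) with a≤c, −a<b≤a
well minimum |f| = |-3| = 3 (negative-definite)

3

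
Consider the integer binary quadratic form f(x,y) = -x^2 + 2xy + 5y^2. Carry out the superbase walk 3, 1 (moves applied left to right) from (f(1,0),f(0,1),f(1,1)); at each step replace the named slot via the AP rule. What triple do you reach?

start (-1,5,6) = (f(1,0),f(0,1),f(1,1))
replace slot 3: 2·((-1)+5) − 6 = 2 → (-1,5,2)
replace slot 1: 2·(5+2) − (-1) = 15 → (15,5,2)

15,5,2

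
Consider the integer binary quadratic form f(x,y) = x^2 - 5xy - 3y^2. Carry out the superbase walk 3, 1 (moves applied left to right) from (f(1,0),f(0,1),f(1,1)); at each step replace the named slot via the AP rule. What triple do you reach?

start (1,-3,-7) = (f(1,0),f(0,1),f(1,1))
replace slot 3: 2·(1+(-3)) − (-7) = 3 → (1,-3,3)
replace slot 1: 2·((-3)+3) − 1 = -1 → (-1,-3,3)

-1,-3,3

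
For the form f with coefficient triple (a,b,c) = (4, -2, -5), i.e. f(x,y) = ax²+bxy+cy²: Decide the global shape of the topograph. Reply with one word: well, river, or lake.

D = b²−4ac = (-2)² − 4·4·(-5) = 84
D > 0 non-square ⇒ indefinite ⇒ periodic river

river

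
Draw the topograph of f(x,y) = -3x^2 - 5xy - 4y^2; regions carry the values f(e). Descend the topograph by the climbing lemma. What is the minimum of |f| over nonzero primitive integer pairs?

translate: b→-1 (≡5 mod 6), so (3,5,4)→(3,-1,2)
flip: (3,-1,2)→(2,1,3)
reduced (well bottom): (2,1,3) with a≤c, −a<b≤a
well minimum |f| = |-2| = 2 (negative-definite)

2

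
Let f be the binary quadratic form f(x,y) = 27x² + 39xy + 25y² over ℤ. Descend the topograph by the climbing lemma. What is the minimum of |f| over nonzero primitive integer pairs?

translate: b→-15 (≡39 mod 54), so (27,39,25)→(27,-15,13)
flip: (27,-15,13)→(13,15,27)
translate: b→-11 (≡15 mod 26), so (13,15,27)→(13,-11,25)
reduced (well bottom): (13,-11,25) with a≤c, −a<b≤a
well minimum = a = 13

13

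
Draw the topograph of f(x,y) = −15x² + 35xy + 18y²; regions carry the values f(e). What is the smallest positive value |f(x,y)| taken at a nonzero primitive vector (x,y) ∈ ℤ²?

river: ρ → (18,37,-13)
river: ρ → (-13,41,12)
river: ρ → (12,31,-28)
river: ρ → (-28,25,15)
river: ρ → (15,35,-18)
river: ρ → (-18,37,13)
river: ρ → (13,41,-12)
river: ρ → (-12,31,28)
river: ρ → (28,25,-15)
river: ρ → (-15,35,18)
closes: descent 0, river 10
min |a| on river = 12

12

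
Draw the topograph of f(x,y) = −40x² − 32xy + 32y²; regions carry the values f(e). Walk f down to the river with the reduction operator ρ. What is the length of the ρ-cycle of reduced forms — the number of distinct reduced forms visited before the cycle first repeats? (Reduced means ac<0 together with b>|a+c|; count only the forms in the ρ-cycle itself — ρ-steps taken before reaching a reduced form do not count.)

D = 6144, ⌊√D⌋ = 78
descent: ρ → (32,32,-40)  [lands on river]
river: ρ → (-40,48,24)
river: ρ → (24,48,-40)
river: ρ → (-40,32,32)
ρ-cycle length = 4 (tail of 1 descent step not counted)

4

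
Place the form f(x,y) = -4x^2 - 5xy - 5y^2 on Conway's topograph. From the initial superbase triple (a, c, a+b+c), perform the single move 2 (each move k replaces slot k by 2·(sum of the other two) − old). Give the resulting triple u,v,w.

start (-4,-5,-14) = (f(1,0),f(0,1),f(1,1))
replace slot 2: 2·((-4)+(-14)) − (-5) = -31 → (-4,-31,-14)

-4,-31,-14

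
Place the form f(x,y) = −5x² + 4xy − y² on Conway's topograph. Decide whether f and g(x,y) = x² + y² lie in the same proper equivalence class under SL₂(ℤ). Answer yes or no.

D₁ = -4, D₂ = -4
f is negative-definite; reduce −f:
−f: flip: (5,-4,1)→(1,4,5)
−f: translate: b→0 (≡4 mod 2), so (1,4,5)→(1,0,1)
−f: reduced (well bottom): (1,0,1) with a≤c, −a<b≤a
flip sign back: reduced form of f is (-1,0,-1)
g: reduced (well bottom): (1,0,1) with a≤c, −a<b≤a
reduced forms (-1, 0, -1) vs (1, 0, 1) ⇒ inequivalent

no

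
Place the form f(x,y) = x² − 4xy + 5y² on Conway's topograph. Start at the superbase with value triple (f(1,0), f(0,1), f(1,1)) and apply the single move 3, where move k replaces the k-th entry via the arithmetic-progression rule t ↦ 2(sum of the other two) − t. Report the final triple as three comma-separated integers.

start (1,5,2) = (f(1,0),f(0,1),f(1,1))
replace slot 3: 2·(1+5) − 2 = 10 → (1,5,10)

1,5,10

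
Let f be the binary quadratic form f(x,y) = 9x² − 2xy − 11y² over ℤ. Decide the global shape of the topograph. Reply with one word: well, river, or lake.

D = b²−4ac = (-2)² − 4·9·(-11) = 400
D = 20² is a perfect square ⇒ form factors over ℤ ⇒ lakes

lake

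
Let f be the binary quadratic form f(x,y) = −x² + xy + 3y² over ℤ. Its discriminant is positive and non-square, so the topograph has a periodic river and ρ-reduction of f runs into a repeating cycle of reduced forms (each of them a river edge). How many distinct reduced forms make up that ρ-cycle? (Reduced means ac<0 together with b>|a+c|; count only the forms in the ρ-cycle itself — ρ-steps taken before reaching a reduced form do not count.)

D = 13, ⌊√D⌋ = 3
descent: ρ → (3,-1,-1)
descent: ρ → (-1,3,1)  [lands on river]
river: ρ → (1,3,-1)
ρ-cycle length = 2 (tail of 2 descent steps not counted)

2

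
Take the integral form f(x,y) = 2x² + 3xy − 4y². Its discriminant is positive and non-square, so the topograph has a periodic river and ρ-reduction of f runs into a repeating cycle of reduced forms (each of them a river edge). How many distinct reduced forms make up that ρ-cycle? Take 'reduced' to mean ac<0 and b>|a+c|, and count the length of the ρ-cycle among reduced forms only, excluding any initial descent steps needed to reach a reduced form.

D = 41, ⌊√D⌋ = 6
river: ρ → (-4,5,1)
river: ρ → (1,5,-4)
river: ρ → (-4,3,2)
river: ρ → (2,5,-2)
river: ρ → (-2,3,4)
river: ρ → (4,5,-1)
river: ρ → (-1,5,4)
river: ρ → (4,3,-2)
river: ρ → (-2,5,2)
river: ρ → (2,3,-4)
ρ-cycle length = 10 (tail of 0 descent steps not counted)

10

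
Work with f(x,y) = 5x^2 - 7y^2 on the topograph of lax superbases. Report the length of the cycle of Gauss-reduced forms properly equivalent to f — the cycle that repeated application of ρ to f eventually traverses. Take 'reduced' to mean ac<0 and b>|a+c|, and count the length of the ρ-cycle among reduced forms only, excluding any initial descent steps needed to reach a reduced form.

D = 140, ⌊√D⌋ = 11
descent: ρ → (-7,0,5)
descent: ρ → (5,10,-2)  [lands on river]
river: ρ → (-2,10,5)
ρ-cycle length = 2 (tail of 2 descent steps not counted)

2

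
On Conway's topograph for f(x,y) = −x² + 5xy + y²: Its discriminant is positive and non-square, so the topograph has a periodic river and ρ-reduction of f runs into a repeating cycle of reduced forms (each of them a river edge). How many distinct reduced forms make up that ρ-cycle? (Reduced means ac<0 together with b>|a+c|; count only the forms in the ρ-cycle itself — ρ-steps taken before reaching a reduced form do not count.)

D = 29, ⌊√D⌋ = 5
river: ρ → (1,5,-1)
river: ρ → (-1,5,1)
ρ-cycle length = 2 (tail of 0 descent steps not counted)

2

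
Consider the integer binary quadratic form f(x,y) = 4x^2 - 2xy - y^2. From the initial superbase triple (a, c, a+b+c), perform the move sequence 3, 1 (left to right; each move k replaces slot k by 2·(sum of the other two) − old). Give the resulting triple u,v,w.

start (4,-1,1) = (f(1,0),f(0,1),f(1,1))
replace slot 3: 2·(4+(-1)) − 1 = 5 → (4,-1,5)
replace slot 1: 2·((-1)+5) − 4 = 4 → (4,-1,5)

4,-1,5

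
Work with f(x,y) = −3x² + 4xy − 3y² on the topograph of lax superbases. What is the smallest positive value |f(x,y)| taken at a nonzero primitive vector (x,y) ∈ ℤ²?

translate: b→2 (≡-4 mod 6), so (3,-4,3)→(3,2,2)
flip: (3,2,2)→(2,-2,3)
translate: b→2 (≡-2 mod 4), so (2,-2,3)→(2,2,3)
reduced (well bottom): (2,2,3) with a≤c, −a<b≤a
well minimum |f| = |-2| = 2 (negative-definite)

2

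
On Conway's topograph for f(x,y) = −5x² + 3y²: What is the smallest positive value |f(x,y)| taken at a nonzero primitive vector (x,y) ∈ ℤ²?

descent: ρ → (3,6,-2)  [lands on river]
river: ρ → (-2,6,3)
closes: descent 1, river 2
min |a| on river = 2

2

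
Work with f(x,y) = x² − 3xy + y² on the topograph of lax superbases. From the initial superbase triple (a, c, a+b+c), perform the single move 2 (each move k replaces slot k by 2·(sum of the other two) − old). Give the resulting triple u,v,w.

start (1,1,-1) = (f(1,0),f(0,1),f(1,1))
replace slot 2: 2·(1+(-1)) − 1 = -1 → (1,-1,-1)

1,-1,-1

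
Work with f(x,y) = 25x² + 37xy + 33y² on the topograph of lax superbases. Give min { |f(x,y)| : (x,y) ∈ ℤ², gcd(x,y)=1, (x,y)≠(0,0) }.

translate: b→-13 (≡37 mod 50), so (25,37,33)→(25,-13,21)
flip: (25,-13,21)→(21,13,25)
reduced (well bottom): (21,13,25) with a≤c, −a<b≤a
well minimum = a = 21

21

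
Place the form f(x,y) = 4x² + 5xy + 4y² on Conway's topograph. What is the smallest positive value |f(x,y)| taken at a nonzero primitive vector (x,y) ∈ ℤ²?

translate: b→-3 (≡5 mod 8), so (4,5,4)→(4,-3,3)
flip: (4,-3,3)→(3,3,4)
reduced (well bottom): (3,3,4) with a≤c, −a<b≤a
well minimum = a = 3

3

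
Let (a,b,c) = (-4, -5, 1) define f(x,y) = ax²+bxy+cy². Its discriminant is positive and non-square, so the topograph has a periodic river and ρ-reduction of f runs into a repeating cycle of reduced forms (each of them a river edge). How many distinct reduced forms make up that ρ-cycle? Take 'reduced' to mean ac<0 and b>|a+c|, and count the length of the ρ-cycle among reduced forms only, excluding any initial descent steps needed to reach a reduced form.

D = 41, ⌊√D⌋ = 6
descent: ρ → (1,5,-4)  [lands on river]
river: ρ → (-4,3,2)
river: ρ → (2,5,-2)
river: ρ → (-2,3,4)
river: ρ → (4,5,-1)
river: ρ → (-1,5,4)
river: ρ → (4,3,-2)
river: ρ → (-2,5,2)
river: ρ → (2,3,-4)
river: ρ → (-4,5,1)
ρ-cycle length = 10 (tail of 1 descent step not counted)

10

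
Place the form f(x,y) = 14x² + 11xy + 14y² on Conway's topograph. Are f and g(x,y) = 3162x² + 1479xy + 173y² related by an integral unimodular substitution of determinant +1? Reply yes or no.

D₁ = -663, D₂ = -663
f: reduced (well bottom): (14,11,14) with a≤c, −a<b≤a
g: flip: (3162,1479,173)→(173,-1479,3162)
g: translate: b→-95 (≡-1479 mod 346), so (173,-1479,3162)→(173,-95,14)
g: flip: (173,-95,14)→(14,95,173)
g: translate: b→11 (≡95 mod 28), so (14,95,173)→(14,11,14)
g: reduced (well bottom): (14,11,14) with a≤c, −a<b≤a
reduced forms (14, 11, 14) vs (14, 11, 14) ⇒ equivalent

yes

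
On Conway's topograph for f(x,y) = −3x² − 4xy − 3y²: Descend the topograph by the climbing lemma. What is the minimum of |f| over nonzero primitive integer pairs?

translate: b→-2 (≡4 mod 6), so (3,4,3)→(3,-2,2)
flip: (3,-2,2)→(2,2,3)
reduced (well bottom): (2,2,3) with a≤c, −a<b≤a
well minimum |f| = |-2| = 2 (negative-definite)

2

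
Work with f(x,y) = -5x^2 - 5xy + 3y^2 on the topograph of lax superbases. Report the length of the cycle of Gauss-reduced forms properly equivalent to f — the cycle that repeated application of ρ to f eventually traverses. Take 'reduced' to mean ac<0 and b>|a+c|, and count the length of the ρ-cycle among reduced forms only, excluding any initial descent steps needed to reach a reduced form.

D = 85, ⌊√D⌋ = 9
descent: ρ → (3,5,-5)  [lands on river]
river: ρ → (-5,5,3)
river: ρ → (3,7,-3)
river: ρ → (-3,5,5)
river: ρ → (5,5,-3)
river: ρ → (-3,7,3)
ρ-cycle length = 6 (tail of 1 descent step not counted)

6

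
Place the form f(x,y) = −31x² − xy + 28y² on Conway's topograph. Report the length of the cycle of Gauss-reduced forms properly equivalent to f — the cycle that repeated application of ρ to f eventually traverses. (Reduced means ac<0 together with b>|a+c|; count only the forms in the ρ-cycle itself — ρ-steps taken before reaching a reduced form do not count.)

D = 3473, ⌊√D⌋ = 58
descent: ρ → (28,57,-2)  [lands on river]
river: ρ → (-2,55,56)
river: ρ → (56,57,-1)
river: ρ → (-1,57,56)
river: ρ → (56,55,-2)
river: ρ → (-2,57,28)
river: ρ → (28,55,-4)
river: ρ → (-4,57,14)
river: ρ → (14,55,-8)
river: ρ → (-8,57,7)
river: ρ → (7,55,-16)
river: ρ → (-16,41,28)
river: ρ → (28,15,-29)
river: ρ → (-29,43,14)
river: ρ → (14,41,-32)
river: ρ → (-32,23,23)
river: ρ → (23,23,-32)
river: ρ → (-32,41,14)
river: ρ → (14,43,-29)
river: ρ → (-29,15,28)
river: ρ → (28,41,-16)
river: ρ → (-16,55,7)
river: ρ → (7,57,-8)
river: ρ → (-8,55,14)
river: ρ → (14,57,-4)
river: ρ → (-4,55,28)
ρ-cycle length = 26 (tail of 1 descent step not counted)

26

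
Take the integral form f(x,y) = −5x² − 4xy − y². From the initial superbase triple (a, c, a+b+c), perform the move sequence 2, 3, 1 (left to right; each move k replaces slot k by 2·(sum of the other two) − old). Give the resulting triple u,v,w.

start (-5,-1,-10) = (f(1,0),f(0,1),f(1,1))
replace slot 2: 2·((-5)+(-10)) − (-1) = -29 → (-5,-29,-10)
replace slot 3: 2·((-5)+(-29)) − (-10) = -58 → (-5,-29,-58)
replace slot 1: 2·((-29)+(-58)) − (-5) = -169 → (-169,-29,-58)

-169,-29,-58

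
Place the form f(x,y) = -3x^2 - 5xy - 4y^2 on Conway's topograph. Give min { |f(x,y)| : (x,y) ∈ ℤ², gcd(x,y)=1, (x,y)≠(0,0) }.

translate: b→-1 (≡5 mod 6), so (3,5,4)→(3,-1,2)
flip: (3,-1,2)→(2,1,3)
reduced (well bottom): (2,1,3) with a≤c, −a<b≤a
well minimum |f| = |-2| = 2 (negative-definite)

2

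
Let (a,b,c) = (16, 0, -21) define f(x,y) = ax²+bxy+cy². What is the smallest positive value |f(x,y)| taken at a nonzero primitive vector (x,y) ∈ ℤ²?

descent: ρ → (-21,0,16)
descent: ρ → (16,32,-5)  [lands on river]
river: ρ → (-5,28,28)
river: ρ → (28,28,-5)
river: ρ → (-5,32,16)
closes: descent 2, river 4
min |a| on river = 5

5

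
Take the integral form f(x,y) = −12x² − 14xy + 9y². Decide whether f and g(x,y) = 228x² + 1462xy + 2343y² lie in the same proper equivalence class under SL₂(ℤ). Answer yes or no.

D₁ = 628, D₂ = 628
river cycle of f (length 34): (9, 14, -12), (-12, 10, 11), (11, 12, -11), (-11, 10, 12), (12, 14, -9), (-9, 22, 4), (4, 18, -19), (-19, 20, 3), (3, 22, -12), (-12, 2, 13), … (24 more)
river cycle of g (length 34): (9, 14, -12), (-12, 10, 11), (11, 12, -11), (-11, 10, 12), (12, 14, -9), (-9, 22, 4), (4, 18, -19), (-19, 20, 3), (3, 22, -12), (-12, 2, 13), … (24 more)
cycles coincide ⇒ equivalent

yes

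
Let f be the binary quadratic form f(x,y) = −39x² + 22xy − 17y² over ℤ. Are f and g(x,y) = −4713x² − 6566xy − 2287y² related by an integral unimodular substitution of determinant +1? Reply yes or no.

D₁ = -2168, D₂ = -2168
f is negative-definite; reduce −f:
−f: flip: (39,-22,17)→(17,22,39)
−f: translate: b→-12 (≡22 mod 34), so (17,22,39)→(17,-12,34)
−f: reduced (well bottom): (17,-12,34) with a≤c, −a<b≤a
flip sign back: reduced form of f is (-17,12,-34)
g is negative-definite; reduce −g:
−g: translate: b→-2860 (≡6566 mod 9426), so (4713,6566,2287)→(4713,-2860,434)
−g: flip: (4713,-2860,434)→(434,2860,4713)
−g: translate: b→256 (≡2860 mod 868), so (434,2860,4713)→(434,256,39)
−g: flip: (434,256,39)→(39,-256,434)
−g: translate: b→-22 (≡-256 mod 78), so (39,-256,434)→(39,-22,17)
−g: flip: (39,-22,17)→(17,22,39)
−g: translate: b→-12 (≡22 mod 34), so (17,22,39)→(17,-12,34)
−g: reduced (well bottom): (17,-12,34) with a≤c, −a<b≤a
flip sign back: reduced form of g is (-17,12,-34)
reduced forms (-17, 12, -34) vs (-17, 12, -34) ⇒ equivalent

yes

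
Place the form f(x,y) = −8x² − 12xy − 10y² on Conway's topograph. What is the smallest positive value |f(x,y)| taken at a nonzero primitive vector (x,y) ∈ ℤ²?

translate: b→-4 (≡12 mod 16), so (8,12,10)→(8,-4,6)
flip: (8,-4,6)→(6,4,8)
reduced (well bottom): (6,4,8) with a≤c, −a<b≤a
well minimum |f| = |-6| = 6 (negative-definite)

6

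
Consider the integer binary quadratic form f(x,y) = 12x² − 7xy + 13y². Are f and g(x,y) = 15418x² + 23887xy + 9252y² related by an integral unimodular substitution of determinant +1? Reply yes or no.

D₁ = -575, D₂ = -575
f: reduced (well bottom): (12,-7,13) with a≤c, −a<b≤a
g: translate: b→-6949 (≡23887 mod 30836), so (15418,23887,9252)→(15418,-6949,783)
g: flip: (15418,-6949,783)→(783,6949,15418)
g: translate: b→685 (≡6949 mod 1566), so (783,6949,15418)→(783,685,150)
g: flip: (783,685,150)→(150,-685,783)
g: translate: b→-85 (≡-685 mod 300), so (150,-685,783)→(150,-85,13)
g: flip: (150,-85,13)→(13,85,150)
g: translate: b→7 (≡85 mod 26), so (13,85,150)→(13,7,12)
g: flip: (13,7,12)→(12,-7,13)
g: reduced (well bottom): (12,-7,13) with a≤c, −a<b≤a
reduced forms (12, -7, 13) vs (12, -7, 13) ⇒ equivalent

yes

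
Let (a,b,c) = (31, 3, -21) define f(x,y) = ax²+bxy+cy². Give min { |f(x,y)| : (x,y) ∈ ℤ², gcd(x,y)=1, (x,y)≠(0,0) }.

descent: ρ → (-21,39,13)  [lands on river]
river: ρ → (13,39,-21)
river: ρ → (-21,45,7)
river: ρ → (7,39,-39)
river: ρ → (-39,39,7)
river: ρ → (7,45,-21)
closes: descent 1, river 6
min |a| on river = 7

7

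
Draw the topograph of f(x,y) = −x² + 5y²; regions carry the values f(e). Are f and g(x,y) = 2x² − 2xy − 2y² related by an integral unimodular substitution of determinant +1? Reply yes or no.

D₁ = 20, D₂ = 20
river cycle of f (length 2): (-1, 4, 1), (1, 4, -1)
river cycle of g (length 2): (-2, 2, 2), (2, 2, -2)
cycles differ ⇒ inequivalent

no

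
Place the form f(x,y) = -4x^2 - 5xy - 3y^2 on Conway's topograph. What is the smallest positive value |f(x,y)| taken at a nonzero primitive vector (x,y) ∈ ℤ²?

translate: b→-3 (≡5 mod 8), so (4,5,3)→(4,-3,2)
flip: (4,-3,2)→(2,3,4)
translate: b→-1 (≡3 mod 4), so (2,3,4)→(2,-1,3)
reduced (well bottom): (2,-1,3) with a≤c, −a<b≤a
well minimum |f| = |-2| = 2 (negative-definite)

2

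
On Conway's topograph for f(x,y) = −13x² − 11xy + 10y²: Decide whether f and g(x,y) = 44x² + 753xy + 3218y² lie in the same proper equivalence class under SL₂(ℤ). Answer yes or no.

D₁ = 641, D₂ = 641
river cycle of f (length 46): (10, 11, -13), (-13, 15, 8), (8, 17, -11), (-11, 5, 14), (14, 23, -2), (-2, 25, 2), (2, 23, -14), (-14, 5, 11), (11, 17, -8), (-8, 15, 13), … (36 more)
river cycle of g (length 46): (5, 19, -14), (-14, 9, 10), (10, 11, -13), (-13, 15, 8), (8, 17, -11), (-11, 5, 14), (14, 23, -2), (-2, 25, 2), (2, 23, -14), (-14, 5, 11), … (36 more)
cycles coincide ⇒ equivalent

yes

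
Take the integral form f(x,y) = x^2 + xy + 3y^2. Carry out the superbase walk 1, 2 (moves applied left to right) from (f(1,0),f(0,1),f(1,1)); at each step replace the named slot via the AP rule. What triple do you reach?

start (1,3,5) = (f(1,0),f(0,1),f(1,1))
replace slot 1: 2·(3+5) − 1 = 15 → (15,3,5)
replace slot 2: 2·(15+5) − 3 = 37 → (15,37,5)

15,37,5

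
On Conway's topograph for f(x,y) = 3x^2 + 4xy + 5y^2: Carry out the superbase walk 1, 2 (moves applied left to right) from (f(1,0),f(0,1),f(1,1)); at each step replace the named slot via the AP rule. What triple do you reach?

start (3,5,12) = (f(1,0),f(0,1),f(1,1))
replace slot 1: 2·(5+12) − 3 = 31 → (31,5,12)
replace slot 2: 2·(31+12) − 5 = 81 → (31,81,12)

31,81,12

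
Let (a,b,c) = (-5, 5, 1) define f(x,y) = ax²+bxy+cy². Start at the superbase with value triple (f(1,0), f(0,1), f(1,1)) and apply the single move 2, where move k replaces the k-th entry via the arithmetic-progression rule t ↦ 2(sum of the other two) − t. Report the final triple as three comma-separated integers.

start (-5,1,1) = (f(1,0),f(0,1),f(1,1))
replace slot 2: 2·((-5)+1) − 1 = -9 → (-5,-9,1)

-5,-9,1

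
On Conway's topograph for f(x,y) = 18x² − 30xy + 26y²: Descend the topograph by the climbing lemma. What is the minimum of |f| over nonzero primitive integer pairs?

translate: b→6 (≡-30 mod 36), so (18,-30,26)→(18,6,14)
flip: (18,6,14)→(14,-6,18)
reduced (well bottom): (14,-6,18) with a≤c, −a<b≤a
well minimum = a = 14

14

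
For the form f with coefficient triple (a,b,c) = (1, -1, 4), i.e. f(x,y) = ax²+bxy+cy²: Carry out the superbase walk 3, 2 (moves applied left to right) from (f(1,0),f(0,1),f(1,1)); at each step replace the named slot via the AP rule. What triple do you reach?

start (1,4,4) = (f(1,0),f(0,1),f(1,1))
replace slot 3: 2·(1+4) − 4 = 6 → (1,4,6)
replace slot 2: 2·(1+6) − 4 = 10 → (1,10,6)

1,10,6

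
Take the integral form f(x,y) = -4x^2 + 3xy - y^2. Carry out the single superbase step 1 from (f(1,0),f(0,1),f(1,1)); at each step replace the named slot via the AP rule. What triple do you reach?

start (-4,-1,-2) = (f(1,0),f(0,1),f(1,1))
replace slot 1: 2·((-1)+(-2)) − (-4) = -2 → (-2,-1,-2)

-2,-1,-2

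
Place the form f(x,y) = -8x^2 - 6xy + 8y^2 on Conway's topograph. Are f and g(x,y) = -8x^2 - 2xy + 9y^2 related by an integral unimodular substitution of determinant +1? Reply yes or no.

D₁ = 292, D₂ = 292
river cycle of f (length 18): (8, 6, -8), (-8, 10, 6), (6, 14, -4), (-4, 10, 12), (12, 14, -2), (-2, 14, 12), (12, 10, -4), (-4, 14, 6), (6, 10, -8), (-8, 6, 8), … (8 more)
river cycle of g (length 14): (9, 2, -8), (-8, 14, 3), (3, 16, -3), (-3, 14, 8), (8, 2, -9), (-9, 16, 1), (1, 16, -9), (-9, 2, 8), (8, 14, -3), (-3, 16, 3), … (4 more)
cycles differ ⇒ inequivalent

no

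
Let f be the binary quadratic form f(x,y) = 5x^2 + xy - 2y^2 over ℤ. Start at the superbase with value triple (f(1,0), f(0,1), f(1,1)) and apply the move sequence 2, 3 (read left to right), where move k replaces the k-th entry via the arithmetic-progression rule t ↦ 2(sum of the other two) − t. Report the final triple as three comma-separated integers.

start (5,-2,4) = (f(1,0),f(0,1),f(1,1))
replace slot 2: 2·(5+4) − (-2) = 20 → (5,20,4)
replace slot 3: 2·(5+20) − 4 = 46 → (5,20,46)

5,20,46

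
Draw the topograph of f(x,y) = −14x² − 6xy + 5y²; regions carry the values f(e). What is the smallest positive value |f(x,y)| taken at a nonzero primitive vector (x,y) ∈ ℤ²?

descent: ρ → (5,16,-3)  [lands on river]
river: ρ → (-3,14,10)
river: ρ → (10,6,-7)
river: ρ → (-7,8,9)
river: ρ → (9,10,-6)
river: ρ → (-6,14,5)
closes: descent 1, river 6
min |a| on river = 3

3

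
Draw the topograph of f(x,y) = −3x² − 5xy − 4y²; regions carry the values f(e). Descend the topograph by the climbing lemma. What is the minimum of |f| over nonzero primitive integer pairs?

translate: b→-1 (≡5 mod 6), so (3,5,4)→(3,-1,2)
flip: (3,-1,2)→(2,1,3)
reduced (well bottom): (2,1,3) with a≤c, −a<b≤a
well minimum |f| = |-2| = 2 (negative-definite)

2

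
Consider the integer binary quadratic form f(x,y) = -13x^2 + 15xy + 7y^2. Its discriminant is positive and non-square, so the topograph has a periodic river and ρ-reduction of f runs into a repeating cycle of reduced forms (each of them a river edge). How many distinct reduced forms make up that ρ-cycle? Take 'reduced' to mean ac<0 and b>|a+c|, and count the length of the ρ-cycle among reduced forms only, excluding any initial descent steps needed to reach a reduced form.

D = 589, ⌊√D⌋ = 24
river: ρ → (7,13,-15)
river: ρ → (-15,17,5)
river: ρ → (5,23,-3)
river: ρ → (-3,19,19)
river: ρ → (19,19,-3)
river: ρ → (-3,23,5)
river: ρ → (5,17,-15)
river: ρ → (-15,13,7)
river: ρ → (7,15,-13)
river: ρ → (-13,11,9)
river: ρ → (9,7,-15)
river: ρ → (-15,23,1)
river: ρ → (1,23,-15)
river: ρ → (-15,7,9)
river: ρ → (9,11,-13)
river: ρ → (-13,15,7)
ρ-cycle length = 16 (tail of 0 descent steps not counted)

16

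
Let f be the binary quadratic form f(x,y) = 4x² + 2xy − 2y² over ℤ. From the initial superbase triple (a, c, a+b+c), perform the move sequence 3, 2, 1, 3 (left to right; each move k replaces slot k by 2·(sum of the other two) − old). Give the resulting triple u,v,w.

start (4,-2,4) = (f(1,0),f(0,1),f(1,1))
replace slot 3: 2·(4+(-2)) − 4 = 0 → (4,-2,0)
replace slot 2: 2·(4+0) − (-2) = 10 → (4,10,0)
replace slot 1: 2·(10+0) − 4 = 16 → (16,10,0)
replace slot 3: 2·(16+10) − 0 = 52 → (16,10,52)

16,10,52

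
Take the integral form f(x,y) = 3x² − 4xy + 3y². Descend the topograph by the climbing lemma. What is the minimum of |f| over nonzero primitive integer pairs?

translate: b→2 (≡-4 mod 6), so (3,-4,3)→(3,2,2)
flip: (3,2,2)→(2,-2,3)
translate: b→2 (≡-2 mod 4), so (2,-2,3)→(2,2,3)
reduced (well bottom): (2,2,3) with a≤c, −a<b≤a
well minimum = a = 2

2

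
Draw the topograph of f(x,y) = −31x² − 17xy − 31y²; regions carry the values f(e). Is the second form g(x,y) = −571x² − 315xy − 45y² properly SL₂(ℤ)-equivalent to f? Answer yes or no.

D₁ = -3555, D₂ = -3555
f is negative-definite; reduce −f:
−f: reduced (well bottom): (31,17,31) with a≤c, −a<b≤a
flip sign back: reduced form of f is (-31,-17,-31)
g is negative-definite; reduce −g:
−g: flip: (571,315,45)→(45,-315,571)
−g: translate: b→45 (≡-315 mod 90), so (45,-315,571)→(45,45,31)
−g: flip: (45,45,31)→(31,-45,45)
−g: translate: b→17 (≡-45 mod 62), so (31,-45,45)→(31,17,31)
−g: reduced (well bottom): (31,17,31) with a≤c, −a<b≤a
flip sign back: reduced form of g is (-31,-17,-31)
reduced forms (-31, -17, -31) vs (-31, -17, -31) ⇒ equivalent

yes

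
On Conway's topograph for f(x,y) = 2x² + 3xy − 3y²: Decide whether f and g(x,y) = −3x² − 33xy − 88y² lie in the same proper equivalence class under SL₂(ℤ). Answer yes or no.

D₁ = 33, D₂ = 33
river cycle of f (length 4): (-3, 3, 2), (2, 5, -1), (-1, 5, 2), (2, 3, -3)
river cycle of g (length 4): (-3, 3, 2), (2, 5, -1), (-1, 5, 2), (2, 3, -3)
cycles coincide ⇒ equivalent

yes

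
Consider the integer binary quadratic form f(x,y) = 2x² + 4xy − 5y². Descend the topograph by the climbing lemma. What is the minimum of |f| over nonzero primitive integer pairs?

river: ρ → (-5,6,1)
river: ρ → (1,6,-5)
river: ρ → (-5,4,2)
river: ρ → (2,4,-5)
closes: descent 0, river 4
min |a| on river = 1

1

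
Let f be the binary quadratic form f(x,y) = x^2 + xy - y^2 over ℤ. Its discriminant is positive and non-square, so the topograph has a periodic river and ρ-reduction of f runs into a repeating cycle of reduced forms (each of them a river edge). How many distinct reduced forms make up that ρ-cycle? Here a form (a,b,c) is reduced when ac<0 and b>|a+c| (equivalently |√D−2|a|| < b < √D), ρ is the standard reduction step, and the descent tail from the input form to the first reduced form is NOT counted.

D = 5, ⌊√D⌋ = 2
river: ρ → (-1,1,1)
river: ρ → (1,1,-1)
ρ-cycle length = 2 (tail of 0 descent steps not counted)

2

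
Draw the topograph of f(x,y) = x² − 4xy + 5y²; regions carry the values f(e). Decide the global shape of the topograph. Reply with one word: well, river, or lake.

D = b²−4ac = (-4)² − 4·1·5 = -4
D < 0 ⇒ definite ⇒ every region one sign ⇒ single well

well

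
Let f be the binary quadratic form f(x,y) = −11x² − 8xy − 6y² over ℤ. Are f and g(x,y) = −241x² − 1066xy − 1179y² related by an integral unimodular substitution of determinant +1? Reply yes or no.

D₁ = -200, D₂ = -200
f is negative-definite; reduce −f:
−f: flip: (11,8,6)→(6,-8,11)
−f: translate: b→4 (≡-8 mod 12), so (6,-8,11)→(6,4,9)
−f: reduced (well bottom): (6,4,9) with a≤c, −a<b≤a
flip sign back: reduced form of f is (-6,-4,-9)
g is negative-definite; reduce −g:
−g: translate: b→102 (≡1066 mod 482), so (241,1066,1179)→(241,102,11)
−g: flip: (241,102,11)→(11,-102,241)
−g: translate: b→8 (≡-102 mod 22), so (11,-102,241)→(11,8,6)
−g: flip: (11,8,6)→(6,-8,11)
−g: translate: b→4 (≡-8 mod 12), so (6,-8,11)→(6,4,9)
−g: reduced (well bottom): (6,4,9) with a≤c, −a<b≤a
flip sign back: reduced form of g is (-6,-4,-9)
reduced forms (-6, -4, -9) vs (-6, -4, -9) ⇒ equivalent

yes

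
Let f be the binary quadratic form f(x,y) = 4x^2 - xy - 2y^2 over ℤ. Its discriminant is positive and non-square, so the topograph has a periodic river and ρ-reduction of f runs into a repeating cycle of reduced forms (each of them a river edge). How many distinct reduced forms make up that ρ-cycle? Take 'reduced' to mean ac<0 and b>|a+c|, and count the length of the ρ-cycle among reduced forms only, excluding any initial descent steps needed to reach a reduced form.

D = 33, ⌊√D⌋ = 5
descent: ρ → (-2,5,1)  [lands on river]
river: ρ → (1,5,-2)
river: ρ → (-2,3,3)
river: ρ → (3,3,-2)
ρ-cycle length = 4 (tail of 1 descent step not counted)

4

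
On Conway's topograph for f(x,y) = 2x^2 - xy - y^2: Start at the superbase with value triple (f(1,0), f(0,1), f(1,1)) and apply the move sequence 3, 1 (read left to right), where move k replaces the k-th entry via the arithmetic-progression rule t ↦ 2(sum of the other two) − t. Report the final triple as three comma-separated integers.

start (2,-1,0) = (f(1,0),f(0,1),f(1,1))
replace slot 3: 2·(2+(-1)) − 0 = 2 → (2,-1,2)
replace slot 1: 2·((-1)+2) − 2 = 0 → (0,-1,2)

0,-1,2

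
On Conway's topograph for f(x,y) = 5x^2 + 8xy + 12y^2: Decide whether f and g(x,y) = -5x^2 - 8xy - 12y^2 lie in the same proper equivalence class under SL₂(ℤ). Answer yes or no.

D₁ = -176, D₂ = -176
f: translate: b→-2 (≡8 mod 10), so (5,8,12)→(5,-2,9)
f: reduced (well bottom): (5,-2,9) with a≤c, −a<b≤a
g is negative-definite; reduce −g:
−g: translate: b→-2 (≡8 mod 10), so (5,8,12)→(5,-2,9)
−g: reduced (well bottom): (5,-2,9) with a≤c, −a<b≤a
flip sign back: reduced form of g is (-5,2,-9)
reduced forms (5, -2, 9) vs (-5, 2, -9) ⇒ inequivalent

no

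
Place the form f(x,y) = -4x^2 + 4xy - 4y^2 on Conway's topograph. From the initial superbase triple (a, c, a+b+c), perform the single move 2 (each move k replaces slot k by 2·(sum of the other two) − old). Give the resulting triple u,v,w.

start (-4,-4,-4) = (f(1,0),f(0,1),f(1,1))
replace slot 2: 2·((-4)+(-4)) − (-4) = -12 → (-4,-12,-4)

-4,-12,-4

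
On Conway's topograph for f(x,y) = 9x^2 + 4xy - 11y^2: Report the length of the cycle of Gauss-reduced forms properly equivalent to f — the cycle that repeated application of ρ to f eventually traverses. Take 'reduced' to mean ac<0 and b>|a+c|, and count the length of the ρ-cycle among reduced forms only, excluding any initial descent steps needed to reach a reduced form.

D = 412, ⌊√D⌋ = 20
river: ρ → (-11,18,2)
river: ρ → (2,18,-11)
river: ρ → (-11,4,9)
river: ρ → (9,14,-6)
river: ρ → (-6,10,13)
river: ρ → (13,16,-3)
river: ρ → (-3,20,1)
river: ρ → (1,20,-3)
river: ρ → (-3,16,13)
river: ρ → (13,10,-6)
river: ρ → (-6,14,9)
river: ρ → (9,4,-11)
ρ-cycle length = 12 (tail of 0 descent steps not counted)

12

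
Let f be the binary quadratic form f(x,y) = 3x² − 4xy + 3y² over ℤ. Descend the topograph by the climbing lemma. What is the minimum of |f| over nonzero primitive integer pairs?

translate: b→2 (≡-4 mod 6), so (3,-4,3)→(3,2,2)
flip: (3,2,2)→(2,-2,3)
translate: b→2 (≡-2 mod 4), so (2,-2,3)→(2,2,3)
reduced (well bottom): (2,2,3) with a≤c, −a<b≤a
well minimum = a = 2

2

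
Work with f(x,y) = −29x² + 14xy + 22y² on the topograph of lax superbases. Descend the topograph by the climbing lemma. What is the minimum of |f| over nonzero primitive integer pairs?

river: ρ → (22,30,-21)
river: ρ → (-21,12,31)
river: ρ → (31,50,-2)
river: ρ → (-2,50,31)
river: ρ → (31,12,-21)
river: ρ → (-21,30,22)
river: ρ → (22,14,-29)
river: ρ → (-29,44,7)
river: ρ → (7,40,-41)
river: ρ → (-41,42,6)
river: ρ → (6,42,-41)
river: ρ → (-41,40,7)
river: ρ → (7,44,-29)
river: ρ → (-29,14,22)
closes: descent 0, river 14
min |a| on river = 2

2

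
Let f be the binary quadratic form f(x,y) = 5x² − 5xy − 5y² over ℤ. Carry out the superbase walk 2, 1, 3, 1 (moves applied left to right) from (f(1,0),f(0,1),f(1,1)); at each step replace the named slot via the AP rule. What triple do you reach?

start (5,-5,-5) = (f(1,0),f(0,1),f(1,1))
replace slot 2: 2·(5+(-5)) − (-5) = 5 → (5,5,-5)
replace slot 1: 2·(5+(-5)) − 5 = -5 → (-5,5,-5)
replace slot 3: 2·((-5)+5) − (-5) = 5 → (-5,5,5)
replace slot 1: 2·(5+5) − (-5) = 25 → (25,5,5)

25,5,5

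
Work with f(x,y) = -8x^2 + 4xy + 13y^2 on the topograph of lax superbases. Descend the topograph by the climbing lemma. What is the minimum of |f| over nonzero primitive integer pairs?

descent: ρ → (13,-4,-8)
descent: ρ → (-8,20,1)  [lands on river]
river: ρ → (1,20,-8)
river: ρ → (-8,12,9)
river: ρ → (9,6,-11)
river: ρ → (-11,16,4)
river: ρ → (4,16,-11)
river: ρ → (-11,6,9)
river: ρ → (9,12,-8)
closes: descent 2, river 8
min |a| on river = 1

1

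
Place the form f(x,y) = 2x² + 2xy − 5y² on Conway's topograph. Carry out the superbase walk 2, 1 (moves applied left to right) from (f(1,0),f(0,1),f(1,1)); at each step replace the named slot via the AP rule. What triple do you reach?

start (2,-5,-1) = (f(1,0),f(0,1),f(1,1))
replace slot 2: 2·(2+(-1)) − (-5) = 7 → (2,7,-1)
replace slot 1: 2·(7+(-1)) − 2 = 10 → (10,7,-1)

10,7,-1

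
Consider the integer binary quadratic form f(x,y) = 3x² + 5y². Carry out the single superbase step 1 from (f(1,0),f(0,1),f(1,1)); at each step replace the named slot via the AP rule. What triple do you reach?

start (3,5,8) = (f(1,0),f(0,1),f(1,1))
replace slot 1: 2·(5+8) − 3 = 23 → (23,5,8)

23,5,8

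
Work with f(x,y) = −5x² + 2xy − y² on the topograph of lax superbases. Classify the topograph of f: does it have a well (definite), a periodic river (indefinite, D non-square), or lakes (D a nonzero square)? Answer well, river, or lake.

D = b²−4ac = 2² − 4·(-5)·(-1) = -16
D < 0 ⇒ definite ⇒ every region one sign ⇒ single well

well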